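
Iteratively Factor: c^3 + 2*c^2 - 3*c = (c)*(c^2 + 2*c - 3) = c*(c - 1)*(c + 3)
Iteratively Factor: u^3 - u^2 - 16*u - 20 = (u + 2)*(u^2 - 3*u - 10) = (u - 5)*(u + 2)*(u + 2)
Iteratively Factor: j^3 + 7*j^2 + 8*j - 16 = (j - 1)*(j^2 + 8*j + 16) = (j - 1)*(j + 4)*(j + 4)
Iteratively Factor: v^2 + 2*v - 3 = (v - 1)*(v + 3)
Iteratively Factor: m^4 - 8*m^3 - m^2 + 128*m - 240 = (m - 5)*(m^3 - 3*m^2 - 16*m + 48) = (m - 5)*(m + 4)*(m^2 - 7*m + 12) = (m - 5)*(m - 3)*(m + 4)*(m - 4)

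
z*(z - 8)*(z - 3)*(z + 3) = z^4 - 8*z^3 - 9*z^2 + 72*z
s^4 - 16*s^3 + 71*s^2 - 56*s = s*(s - 8)*(s - 7)*(s - 1)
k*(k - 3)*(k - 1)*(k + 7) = k^4 + 3*k^3 - 25*k^2 + 21*k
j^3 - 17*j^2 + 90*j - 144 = (j - 8)*(j - 6)*(j - 3)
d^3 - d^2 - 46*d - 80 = (d - 8)*(d + 2)*(d + 5)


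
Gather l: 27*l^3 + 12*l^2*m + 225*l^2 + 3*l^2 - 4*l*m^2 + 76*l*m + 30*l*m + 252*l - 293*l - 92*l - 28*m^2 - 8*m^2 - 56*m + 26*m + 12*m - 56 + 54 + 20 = 27*l^3 + l^2*(12*m + 228) + l*(-4*m^2 + 106*m - 133) - 36*m^2 - 18*m + 18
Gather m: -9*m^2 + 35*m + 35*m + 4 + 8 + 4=-9*m^2 + 70*m + 16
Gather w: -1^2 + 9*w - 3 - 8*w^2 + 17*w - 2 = -8*w^2 + 26*w - 6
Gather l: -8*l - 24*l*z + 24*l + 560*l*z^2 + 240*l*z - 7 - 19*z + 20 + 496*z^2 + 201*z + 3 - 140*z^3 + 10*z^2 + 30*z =l*(560*z^2 + 216*z + 16) - 140*z^3 + 506*z^2 + 212*z + 16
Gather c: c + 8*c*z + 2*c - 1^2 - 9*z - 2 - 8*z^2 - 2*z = c*(8*z + 3) - 8*z^2 - 11*z - 3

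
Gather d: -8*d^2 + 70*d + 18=-8*d^2 + 70*d + 18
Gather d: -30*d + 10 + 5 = 15 - 30*d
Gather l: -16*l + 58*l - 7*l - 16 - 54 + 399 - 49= 35*l + 280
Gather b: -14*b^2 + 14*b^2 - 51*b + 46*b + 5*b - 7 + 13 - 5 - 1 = 0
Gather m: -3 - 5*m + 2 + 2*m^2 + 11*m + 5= 2*m^2 + 6*m + 4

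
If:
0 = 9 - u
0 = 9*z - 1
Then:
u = 9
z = 1/9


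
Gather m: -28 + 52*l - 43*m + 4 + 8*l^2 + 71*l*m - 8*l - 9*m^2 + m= 8*l^2 + 44*l - 9*m^2 + m*(71*l - 42) - 24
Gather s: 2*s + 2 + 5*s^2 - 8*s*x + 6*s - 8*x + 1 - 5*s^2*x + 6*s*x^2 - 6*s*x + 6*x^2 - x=s^2*(5 - 5*x) + s*(6*x^2 - 14*x + 8) + 6*x^2 - 9*x + 3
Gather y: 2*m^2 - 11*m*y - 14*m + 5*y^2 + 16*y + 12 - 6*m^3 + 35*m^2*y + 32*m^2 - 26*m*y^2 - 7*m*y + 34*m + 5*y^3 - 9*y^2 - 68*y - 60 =-6*m^3 + 34*m^2 + 20*m + 5*y^3 + y^2*(-26*m - 4) + y*(35*m^2 - 18*m - 52) - 48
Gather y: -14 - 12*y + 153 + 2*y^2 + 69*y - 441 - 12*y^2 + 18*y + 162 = -10*y^2 + 75*y - 140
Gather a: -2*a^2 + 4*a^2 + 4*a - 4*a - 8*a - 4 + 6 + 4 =2*a^2 - 8*a + 6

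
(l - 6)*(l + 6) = l^2 - 36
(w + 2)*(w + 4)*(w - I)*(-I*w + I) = -I*w^4 - w^3 - 5*I*w^3 - 5*w^2 - 2*I*w^2 - 2*w + 8*I*w + 8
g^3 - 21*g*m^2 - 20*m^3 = (g - 5*m)*(g + m)*(g + 4*m)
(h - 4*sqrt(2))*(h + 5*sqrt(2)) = h^2 + sqrt(2)*h - 40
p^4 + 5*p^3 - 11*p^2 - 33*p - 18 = (p - 3)*(p + 1)^2*(p + 6)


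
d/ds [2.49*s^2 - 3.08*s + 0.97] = 4.98*s - 3.08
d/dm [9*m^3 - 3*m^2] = 3*m*(9*m - 2)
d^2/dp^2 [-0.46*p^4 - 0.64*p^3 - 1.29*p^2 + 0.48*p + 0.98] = -5.52*p^2 - 3.84*p - 2.58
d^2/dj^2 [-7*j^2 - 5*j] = -14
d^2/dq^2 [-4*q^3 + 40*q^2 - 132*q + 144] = 80 - 24*q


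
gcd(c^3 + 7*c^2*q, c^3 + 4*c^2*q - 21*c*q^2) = c^2 + 7*c*q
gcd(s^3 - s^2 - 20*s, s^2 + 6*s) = s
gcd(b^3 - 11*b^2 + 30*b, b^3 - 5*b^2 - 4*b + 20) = b - 5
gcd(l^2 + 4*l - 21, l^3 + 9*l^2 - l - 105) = l^2 + 4*l - 21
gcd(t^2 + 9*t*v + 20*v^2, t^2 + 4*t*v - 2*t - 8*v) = t + 4*v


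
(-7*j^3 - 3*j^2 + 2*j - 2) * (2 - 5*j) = 35*j^4 + j^3 - 16*j^2 + 14*j - 4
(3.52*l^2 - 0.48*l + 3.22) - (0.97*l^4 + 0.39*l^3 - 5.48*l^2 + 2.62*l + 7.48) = -0.97*l^4 - 0.39*l^3 + 9.0*l^2 - 3.1*l - 4.26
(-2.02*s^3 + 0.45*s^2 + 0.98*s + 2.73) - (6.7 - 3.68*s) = -2.02*s^3 + 0.45*s^2 + 4.66*s - 3.97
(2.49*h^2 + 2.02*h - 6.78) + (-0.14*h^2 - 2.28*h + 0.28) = 2.35*h^2 - 0.26*h - 6.5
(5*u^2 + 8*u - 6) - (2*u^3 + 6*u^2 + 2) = -2*u^3 - u^2 + 8*u - 8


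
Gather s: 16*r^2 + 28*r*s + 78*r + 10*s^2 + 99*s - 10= 16*r^2 + 78*r + 10*s^2 + s*(28*r + 99) - 10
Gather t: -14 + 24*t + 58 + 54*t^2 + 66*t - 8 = 54*t^2 + 90*t + 36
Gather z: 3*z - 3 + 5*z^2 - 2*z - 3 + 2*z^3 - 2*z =2*z^3 + 5*z^2 - z - 6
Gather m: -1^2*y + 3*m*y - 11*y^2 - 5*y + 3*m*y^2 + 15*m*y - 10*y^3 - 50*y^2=m*(3*y^2 + 18*y) - 10*y^3 - 61*y^2 - 6*y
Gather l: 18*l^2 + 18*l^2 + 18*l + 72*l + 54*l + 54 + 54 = 36*l^2 + 144*l + 108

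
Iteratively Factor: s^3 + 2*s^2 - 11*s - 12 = (s - 3)*(s^2 + 5*s + 4) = (s - 3)*(s + 4)*(s + 1)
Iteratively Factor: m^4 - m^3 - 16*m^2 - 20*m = (m)*(m^3 - m^2 - 16*m - 20) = m*(m + 2)*(m^2 - 3*m - 10) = m*(m - 5)*(m + 2)*(m + 2)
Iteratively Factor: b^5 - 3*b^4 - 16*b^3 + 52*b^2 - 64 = (b - 4)*(b^4 + b^3 - 12*b^2 + 4*b + 16) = (b - 4)*(b - 2)*(b^3 + 3*b^2 - 6*b - 8) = (b - 4)*(b - 2)*(b + 1)*(b^2 + 2*b - 8) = (b - 4)*(b - 2)^2*(b + 1)*(b + 4)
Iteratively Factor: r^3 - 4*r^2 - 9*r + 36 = (r - 3)*(r^2 - r - 12) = (r - 4)*(r - 3)*(r + 3)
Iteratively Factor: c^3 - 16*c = (c - 4)*(c^2 + 4*c) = (c - 4)*(c + 4)*(c)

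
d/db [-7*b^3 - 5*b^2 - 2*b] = -21*b^2 - 10*b - 2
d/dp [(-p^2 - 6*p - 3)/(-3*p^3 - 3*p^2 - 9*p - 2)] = (-3*p^4 - 36*p^3 - 36*p^2 - 14*p - 15)/(9*p^6 + 18*p^5 + 63*p^4 + 66*p^3 + 93*p^2 + 36*p + 4)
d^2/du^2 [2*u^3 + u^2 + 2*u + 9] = 12*u + 2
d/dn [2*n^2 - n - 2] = 4*n - 1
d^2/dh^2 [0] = 0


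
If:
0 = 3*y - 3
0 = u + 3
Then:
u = -3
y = 1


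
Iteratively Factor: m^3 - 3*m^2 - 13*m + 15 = (m - 1)*(m^2 - 2*m - 15) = (m - 1)*(m + 3)*(m - 5)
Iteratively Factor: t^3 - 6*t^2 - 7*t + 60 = (t + 3)*(t^2 - 9*t + 20) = (t - 5)*(t + 3)*(t - 4)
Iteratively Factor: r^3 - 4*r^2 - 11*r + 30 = (r + 3)*(r^2 - 7*r + 10) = (r - 2)*(r + 3)*(r - 5)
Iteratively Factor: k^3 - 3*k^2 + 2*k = (k - 2)*(k^2 - k) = (k - 2)*(k - 1)*(k)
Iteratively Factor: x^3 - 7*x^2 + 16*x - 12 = (x - 2)*(x^2 - 5*x + 6) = (x - 2)^2*(x - 3)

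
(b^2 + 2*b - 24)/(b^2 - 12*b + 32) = (b + 6)/(b - 8)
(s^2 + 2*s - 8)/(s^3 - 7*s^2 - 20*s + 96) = (s - 2)/(s^2 - 11*s + 24)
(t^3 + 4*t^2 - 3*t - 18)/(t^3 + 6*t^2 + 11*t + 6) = (t^2 + t - 6)/(t^2 + 3*t + 2)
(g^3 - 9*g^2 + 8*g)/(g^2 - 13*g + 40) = g*(g - 1)/(g - 5)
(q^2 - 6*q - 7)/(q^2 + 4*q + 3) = (q - 7)/(q + 3)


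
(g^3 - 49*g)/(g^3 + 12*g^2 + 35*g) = (g - 7)/(g + 5)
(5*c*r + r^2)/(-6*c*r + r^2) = (5*c + r)/(-6*c + r)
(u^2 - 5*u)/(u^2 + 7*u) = (u - 5)/(u + 7)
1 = 1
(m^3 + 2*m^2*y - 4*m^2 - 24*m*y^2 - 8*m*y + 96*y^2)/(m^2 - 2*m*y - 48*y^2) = (-m^2 + 4*m*y + 4*m - 16*y)/(-m + 8*y)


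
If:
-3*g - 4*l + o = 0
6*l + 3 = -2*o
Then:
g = 7*o/9 + 2/3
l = -o/3 - 1/2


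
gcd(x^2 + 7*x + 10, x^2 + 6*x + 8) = x + 2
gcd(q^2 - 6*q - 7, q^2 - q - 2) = q + 1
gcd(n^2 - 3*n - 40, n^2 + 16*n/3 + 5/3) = n + 5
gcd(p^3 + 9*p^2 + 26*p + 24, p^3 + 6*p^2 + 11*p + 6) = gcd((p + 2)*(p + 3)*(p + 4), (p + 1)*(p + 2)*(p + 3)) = p^2 + 5*p + 6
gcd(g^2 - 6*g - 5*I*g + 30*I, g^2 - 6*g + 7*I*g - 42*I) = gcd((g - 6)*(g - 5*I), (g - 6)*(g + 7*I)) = g - 6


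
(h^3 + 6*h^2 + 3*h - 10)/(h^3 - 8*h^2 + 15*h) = (h^3 + 6*h^2 + 3*h - 10)/(h*(h^2 - 8*h + 15))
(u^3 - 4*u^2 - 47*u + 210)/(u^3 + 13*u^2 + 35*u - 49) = (u^2 - 11*u + 30)/(u^2 + 6*u - 7)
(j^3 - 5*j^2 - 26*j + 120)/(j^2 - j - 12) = (j^2 - j - 30)/(j + 3)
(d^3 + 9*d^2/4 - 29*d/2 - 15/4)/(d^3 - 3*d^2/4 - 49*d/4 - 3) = (d^2 + 2*d - 15)/(d^2 - d - 12)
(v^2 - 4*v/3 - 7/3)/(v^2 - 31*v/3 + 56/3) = (v + 1)/(v - 8)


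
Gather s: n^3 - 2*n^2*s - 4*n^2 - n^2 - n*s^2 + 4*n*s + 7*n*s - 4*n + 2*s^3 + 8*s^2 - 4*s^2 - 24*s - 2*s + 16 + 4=n^3 - 5*n^2 - 4*n + 2*s^3 + s^2*(4 - n) + s*(-2*n^2 + 11*n - 26) + 20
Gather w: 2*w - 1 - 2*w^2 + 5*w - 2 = -2*w^2 + 7*w - 3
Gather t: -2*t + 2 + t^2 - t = t^2 - 3*t + 2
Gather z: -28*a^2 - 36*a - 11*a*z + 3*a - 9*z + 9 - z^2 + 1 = -28*a^2 - 33*a - z^2 + z*(-11*a - 9) + 10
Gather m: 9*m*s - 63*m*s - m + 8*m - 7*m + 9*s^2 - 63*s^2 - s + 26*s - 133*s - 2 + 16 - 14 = -54*m*s - 54*s^2 - 108*s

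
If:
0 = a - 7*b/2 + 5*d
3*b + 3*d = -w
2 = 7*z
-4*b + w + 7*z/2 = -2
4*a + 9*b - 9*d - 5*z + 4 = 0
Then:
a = -315/544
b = 555/1904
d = 87/272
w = -873/476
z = 2/7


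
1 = 1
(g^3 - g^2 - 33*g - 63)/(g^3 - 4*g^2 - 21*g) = (g + 3)/g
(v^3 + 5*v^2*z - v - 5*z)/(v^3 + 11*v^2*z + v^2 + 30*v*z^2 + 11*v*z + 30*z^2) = (v - 1)/(v + 6*z)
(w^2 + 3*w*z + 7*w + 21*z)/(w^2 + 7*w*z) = (w^2 + 3*w*z + 7*w + 21*z)/(w*(w + 7*z))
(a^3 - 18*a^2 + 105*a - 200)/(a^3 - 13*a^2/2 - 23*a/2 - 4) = 2*(a^2 - 10*a + 25)/(2*a^2 + 3*a + 1)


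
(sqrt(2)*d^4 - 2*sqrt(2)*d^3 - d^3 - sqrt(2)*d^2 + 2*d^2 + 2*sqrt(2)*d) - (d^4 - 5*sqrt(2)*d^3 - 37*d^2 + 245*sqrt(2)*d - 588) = -d^4 + sqrt(2)*d^4 - d^3 + 3*sqrt(2)*d^3 - sqrt(2)*d^2 + 39*d^2 - 243*sqrt(2)*d + 588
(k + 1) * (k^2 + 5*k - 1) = k^3 + 6*k^2 + 4*k - 1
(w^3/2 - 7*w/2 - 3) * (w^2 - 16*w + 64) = w^5/2 - 8*w^4 + 57*w^3/2 + 53*w^2 - 176*w - 192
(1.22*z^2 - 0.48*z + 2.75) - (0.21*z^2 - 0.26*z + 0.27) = 1.01*z^2 - 0.22*z + 2.48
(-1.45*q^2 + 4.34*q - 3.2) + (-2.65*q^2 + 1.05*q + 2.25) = -4.1*q^2 + 5.39*q - 0.95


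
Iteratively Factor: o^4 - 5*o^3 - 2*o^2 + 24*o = (o - 3)*(o^3 - 2*o^2 - 8*o) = (o - 3)*(o + 2)*(o^2 - 4*o) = (o - 4)*(o - 3)*(o + 2)*(o)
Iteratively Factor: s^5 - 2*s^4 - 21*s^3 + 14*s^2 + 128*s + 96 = (s + 2)*(s^4 - 4*s^3 - 13*s^2 + 40*s + 48) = (s - 4)*(s + 2)*(s^3 - 13*s - 12) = (s - 4)*(s + 1)*(s + 2)*(s^2 - s - 12) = (s - 4)^2*(s + 1)*(s + 2)*(s + 3)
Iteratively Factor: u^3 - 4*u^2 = (u)*(u^2 - 4*u) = u^2*(u - 4)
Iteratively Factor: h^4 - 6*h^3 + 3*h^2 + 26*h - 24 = (h + 2)*(h^3 - 8*h^2 + 19*h - 12) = (h - 3)*(h + 2)*(h^2 - 5*h + 4) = (h - 3)*(h - 1)*(h + 2)*(h - 4)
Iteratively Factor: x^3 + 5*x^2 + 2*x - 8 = (x + 4)*(x^2 + x - 2) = (x + 2)*(x + 4)*(x - 1)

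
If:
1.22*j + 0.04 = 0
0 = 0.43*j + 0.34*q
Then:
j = -0.03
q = 0.04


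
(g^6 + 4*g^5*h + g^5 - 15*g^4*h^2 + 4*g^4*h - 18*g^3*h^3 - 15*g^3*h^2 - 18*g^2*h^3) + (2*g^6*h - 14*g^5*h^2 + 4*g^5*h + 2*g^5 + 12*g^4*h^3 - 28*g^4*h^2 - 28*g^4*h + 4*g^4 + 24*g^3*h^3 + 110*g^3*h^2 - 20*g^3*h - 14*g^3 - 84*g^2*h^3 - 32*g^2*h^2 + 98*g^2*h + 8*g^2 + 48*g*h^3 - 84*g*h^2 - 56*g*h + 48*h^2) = 2*g^6*h + g^6 - 14*g^5*h^2 + 8*g^5*h + 3*g^5 + 12*g^4*h^3 - 43*g^4*h^2 - 24*g^4*h + 4*g^4 + 6*g^3*h^3 + 95*g^3*h^2 - 20*g^3*h - 14*g^3 - 102*g^2*h^3 - 32*g^2*h^2 + 98*g^2*h + 8*g^2 + 48*g*h^3 - 84*g*h^2 - 56*g*h + 48*h^2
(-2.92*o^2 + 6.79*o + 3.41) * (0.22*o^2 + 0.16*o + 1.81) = -0.6424*o^4 + 1.0266*o^3 - 3.4486*o^2 + 12.8355*o + 6.1721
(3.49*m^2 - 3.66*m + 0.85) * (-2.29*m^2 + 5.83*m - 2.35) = -7.9921*m^4 + 28.7281*m^3 - 31.4858*m^2 + 13.5565*m - 1.9975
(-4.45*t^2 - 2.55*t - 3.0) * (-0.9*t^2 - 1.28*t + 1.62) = 4.005*t^4 + 7.991*t^3 - 1.245*t^2 - 0.291*t - 4.86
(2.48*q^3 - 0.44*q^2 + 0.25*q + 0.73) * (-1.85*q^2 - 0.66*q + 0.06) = -4.588*q^5 - 0.8228*q^4 - 0.0233*q^3 - 1.5419*q^2 - 0.4668*q + 0.0438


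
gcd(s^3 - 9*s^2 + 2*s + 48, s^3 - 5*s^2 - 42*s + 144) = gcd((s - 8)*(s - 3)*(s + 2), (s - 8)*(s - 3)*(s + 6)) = s^2 - 11*s + 24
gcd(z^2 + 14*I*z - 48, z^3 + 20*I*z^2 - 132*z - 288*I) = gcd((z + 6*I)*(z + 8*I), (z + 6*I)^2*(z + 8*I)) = z^2 + 14*I*z - 48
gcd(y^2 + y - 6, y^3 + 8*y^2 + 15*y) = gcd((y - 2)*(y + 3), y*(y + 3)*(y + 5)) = y + 3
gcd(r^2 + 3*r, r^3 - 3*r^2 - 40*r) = r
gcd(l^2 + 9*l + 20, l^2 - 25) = l + 5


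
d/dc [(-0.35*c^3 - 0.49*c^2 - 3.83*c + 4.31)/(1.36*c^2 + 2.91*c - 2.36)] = (-0.476*c^4 - 2.037*c^3 + 6.2609*c^2 - 9.4104*c - 3.5033)/(1.8496*c^4 + 7.9152*c^3 + 2.0489*c^2 - 13.7352*c + 5.5696)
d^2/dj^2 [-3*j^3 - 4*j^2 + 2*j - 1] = -18*j - 8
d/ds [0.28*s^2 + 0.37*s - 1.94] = 0.56*s + 0.37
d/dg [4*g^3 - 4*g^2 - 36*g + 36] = 12*g^2 - 8*g - 36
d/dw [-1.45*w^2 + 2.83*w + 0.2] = 2.83 - 2.9*w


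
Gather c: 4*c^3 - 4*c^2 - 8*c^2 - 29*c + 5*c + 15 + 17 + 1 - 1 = 4*c^3 - 12*c^2 - 24*c + 32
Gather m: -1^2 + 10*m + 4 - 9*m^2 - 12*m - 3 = -9*m^2 - 2*m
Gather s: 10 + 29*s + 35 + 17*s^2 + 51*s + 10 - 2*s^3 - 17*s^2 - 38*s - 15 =-2*s^3 + 42*s + 40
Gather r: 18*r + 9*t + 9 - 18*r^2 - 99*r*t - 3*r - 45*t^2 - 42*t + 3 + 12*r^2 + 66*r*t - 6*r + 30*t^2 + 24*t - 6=-6*r^2 + r*(9 - 33*t) - 15*t^2 - 9*t + 6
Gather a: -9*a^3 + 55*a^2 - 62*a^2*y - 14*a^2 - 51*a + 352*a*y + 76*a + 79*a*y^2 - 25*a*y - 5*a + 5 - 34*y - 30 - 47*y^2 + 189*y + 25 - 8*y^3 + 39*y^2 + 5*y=-9*a^3 + a^2*(41 - 62*y) + a*(79*y^2 + 327*y + 20) - 8*y^3 - 8*y^2 + 160*y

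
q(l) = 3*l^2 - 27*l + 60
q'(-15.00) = -117.00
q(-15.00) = 1140.00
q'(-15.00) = -117.00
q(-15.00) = 1140.00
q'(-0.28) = -28.68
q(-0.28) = 67.80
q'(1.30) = -19.20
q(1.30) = 29.97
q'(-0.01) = -27.06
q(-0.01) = 60.27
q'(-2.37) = -41.22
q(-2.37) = 140.84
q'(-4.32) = -52.92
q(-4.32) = 232.63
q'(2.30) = -13.20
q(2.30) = 13.77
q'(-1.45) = -35.70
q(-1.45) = 105.46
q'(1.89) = -15.66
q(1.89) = 19.69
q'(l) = 6*l - 27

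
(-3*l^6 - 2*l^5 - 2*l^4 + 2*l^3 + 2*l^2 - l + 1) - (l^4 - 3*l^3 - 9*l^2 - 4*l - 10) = -3*l^6 - 2*l^5 - 3*l^4 + 5*l^3 + 11*l^2 + 3*l + 11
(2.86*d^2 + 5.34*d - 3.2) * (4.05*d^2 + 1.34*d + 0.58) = 11.583*d^4 + 25.4594*d^3 - 4.1456*d^2 - 1.1908*d - 1.856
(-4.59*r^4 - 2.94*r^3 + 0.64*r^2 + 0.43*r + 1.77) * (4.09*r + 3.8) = -18.7731*r^5 - 29.4666*r^4 - 8.5544*r^3 + 4.1907*r^2 + 8.8733*r + 6.726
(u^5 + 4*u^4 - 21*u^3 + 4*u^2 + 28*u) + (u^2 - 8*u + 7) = u^5 + 4*u^4 - 21*u^3 + 5*u^2 + 20*u + 7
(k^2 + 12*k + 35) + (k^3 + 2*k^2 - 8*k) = k^3 + 3*k^2 + 4*k + 35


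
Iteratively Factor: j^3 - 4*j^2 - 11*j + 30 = (j + 3)*(j^2 - 7*j + 10) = (j - 2)*(j + 3)*(j - 5)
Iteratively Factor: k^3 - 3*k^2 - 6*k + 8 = (k - 1)*(k^2 - 2*k - 8) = (k - 1)*(k + 2)*(k - 4)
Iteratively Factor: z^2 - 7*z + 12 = (z - 4)*(z - 3)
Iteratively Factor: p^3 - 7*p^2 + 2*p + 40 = (p - 5)*(p^2 - 2*p - 8) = (p - 5)*(p - 4)*(p + 2)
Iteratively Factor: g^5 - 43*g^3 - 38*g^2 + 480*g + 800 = (g + 2)*(g^4 - 2*g^3 - 39*g^2 + 40*g + 400) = (g + 2)*(g + 4)*(g^3 - 6*g^2 - 15*g + 100) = (g - 5)*(g + 2)*(g + 4)*(g^2 - g - 20) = (g - 5)*(g + 2)*(g + 4)^2*(g - 5)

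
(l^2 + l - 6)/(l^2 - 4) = (l + 3)/(l + 2)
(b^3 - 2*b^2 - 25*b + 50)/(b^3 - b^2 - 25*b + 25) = (b - 2)/(b - 1)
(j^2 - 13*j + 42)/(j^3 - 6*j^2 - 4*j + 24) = (j - 7)/(j^2 - 4)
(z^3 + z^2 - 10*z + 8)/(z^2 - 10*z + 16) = (z^2 + 3*z - 4)/(z - 8)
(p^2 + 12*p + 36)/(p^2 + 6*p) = (p + 6)/p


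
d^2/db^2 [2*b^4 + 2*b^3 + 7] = 12*b*(2*b + 1)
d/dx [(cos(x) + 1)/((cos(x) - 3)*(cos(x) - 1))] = (cos(x)^2 + 2*cos(x) - 7)*sin(x)/((cos(x) - 3)^2*(cos(x) - 1)^2)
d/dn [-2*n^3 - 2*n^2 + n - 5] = -6*n^2 - 4*n + 1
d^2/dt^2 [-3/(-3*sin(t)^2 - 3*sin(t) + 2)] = 9*(-12*sin(t)^4 - 9*sin(t)^3 + 7*sin(t)^2 + 16*sin(t) + 10)/(3*sin(t)^2 + 3*sin(t) - 2)^3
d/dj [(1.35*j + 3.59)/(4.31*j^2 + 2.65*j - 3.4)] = (5.8185*j^2 + 3.5775*j - (1.35*j + 3.59)*(8.62*j + 2.65) - 4.59)/(4.31*j^2 + 2.65*j - 3.4)^2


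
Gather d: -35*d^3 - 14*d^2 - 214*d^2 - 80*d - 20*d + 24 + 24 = -35*d^3 - 228*d^2 - 100*d + 48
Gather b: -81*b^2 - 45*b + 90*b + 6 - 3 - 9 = -81*b^2 + 45*b - 6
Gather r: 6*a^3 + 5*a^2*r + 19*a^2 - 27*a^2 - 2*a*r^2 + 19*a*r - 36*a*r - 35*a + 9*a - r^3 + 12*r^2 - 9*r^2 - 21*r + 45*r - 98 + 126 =6*a^3 - 8*a^2 - 26*a - r^3 + r^2*(3 - 2*a) + r*(5*a^2 - 17*a + 24) + 28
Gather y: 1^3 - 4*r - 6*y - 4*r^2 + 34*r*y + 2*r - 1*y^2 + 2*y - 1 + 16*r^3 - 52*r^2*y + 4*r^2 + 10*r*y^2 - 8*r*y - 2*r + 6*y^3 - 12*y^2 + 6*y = 16*r^3 - 4*r + 6*y^3 + y^2*(10*r - 13) + y*(-52*r^2 + 26*r + 2)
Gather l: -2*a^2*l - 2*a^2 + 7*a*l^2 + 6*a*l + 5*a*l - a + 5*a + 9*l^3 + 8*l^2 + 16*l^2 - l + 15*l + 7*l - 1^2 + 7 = -2*a^2 + 4*a + 9*l^3 + l^2*(7*a + 24) + l*(-2*a^2 + 11*a + 21) + 6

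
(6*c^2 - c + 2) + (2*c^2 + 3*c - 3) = 8*c^2 + 2*c - 1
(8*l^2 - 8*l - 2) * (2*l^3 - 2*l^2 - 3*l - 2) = 16*l^5 - 32*l^4 - 12*l^3 + 12*l^2 + 22*l + 4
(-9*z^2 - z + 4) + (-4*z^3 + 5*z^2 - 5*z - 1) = -4*z^3 - 4*z^2 - 6*z + 3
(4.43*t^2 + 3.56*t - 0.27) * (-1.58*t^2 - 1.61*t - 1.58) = -6.9994*t^4 - 12.7571*t^3 - 12.3044*t^2 - 5.1901*t + 0.4266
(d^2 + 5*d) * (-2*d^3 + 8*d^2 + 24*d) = -2*d^5 - 2*d^4 + 64*d^3 + 120*d^2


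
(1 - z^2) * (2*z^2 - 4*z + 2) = -2*z^4 + 4*z^3 - 4*z + 2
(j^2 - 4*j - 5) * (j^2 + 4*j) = j^4 - 21*j^2 - 20*j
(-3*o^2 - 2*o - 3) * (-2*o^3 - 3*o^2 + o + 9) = 6*o^5 + 13*o^4 + 9*o^3 - 20*o^2 - 21*o - 27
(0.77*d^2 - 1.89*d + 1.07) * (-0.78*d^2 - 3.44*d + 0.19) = -0.6006*d^4 - 1.1746*d^3 + 5.8133*d^2 - 4.0399*d + 0.2033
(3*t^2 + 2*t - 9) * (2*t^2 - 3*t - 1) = 6*t^4 - 5*t^3 - 27*t^2 + 25*t + 9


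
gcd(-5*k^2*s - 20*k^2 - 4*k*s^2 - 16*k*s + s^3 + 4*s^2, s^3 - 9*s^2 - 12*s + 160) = s + 4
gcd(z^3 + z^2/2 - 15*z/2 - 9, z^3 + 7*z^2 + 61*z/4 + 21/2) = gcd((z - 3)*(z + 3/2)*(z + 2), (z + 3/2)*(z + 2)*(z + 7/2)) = z^2 + 7*z/2 + 3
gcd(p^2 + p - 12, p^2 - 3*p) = p - 3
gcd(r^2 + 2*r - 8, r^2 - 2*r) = r - 2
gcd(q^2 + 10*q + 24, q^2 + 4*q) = q + 4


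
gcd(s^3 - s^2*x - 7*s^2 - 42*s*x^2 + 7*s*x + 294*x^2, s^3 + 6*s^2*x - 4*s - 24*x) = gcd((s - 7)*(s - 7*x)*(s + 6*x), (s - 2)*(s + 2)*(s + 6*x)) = s + 6*x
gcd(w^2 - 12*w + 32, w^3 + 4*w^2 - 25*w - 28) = w - 4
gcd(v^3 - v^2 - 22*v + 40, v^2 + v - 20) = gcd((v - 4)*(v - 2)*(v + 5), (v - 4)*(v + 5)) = v^2 + v - 20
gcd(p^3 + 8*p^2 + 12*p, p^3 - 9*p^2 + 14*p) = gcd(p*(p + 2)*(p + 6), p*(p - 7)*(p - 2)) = p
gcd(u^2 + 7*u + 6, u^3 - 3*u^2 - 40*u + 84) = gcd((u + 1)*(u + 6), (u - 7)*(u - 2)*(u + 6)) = u + 6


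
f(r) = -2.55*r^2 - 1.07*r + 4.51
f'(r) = -5.1*r - 1.07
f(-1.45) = 0.70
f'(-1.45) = 6.32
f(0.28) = 4.01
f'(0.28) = -2.50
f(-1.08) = 2.69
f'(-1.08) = 4.44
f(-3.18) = -17.87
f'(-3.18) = 15.15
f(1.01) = 0.83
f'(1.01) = -6.22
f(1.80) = -5.68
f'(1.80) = -10.25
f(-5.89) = -77.65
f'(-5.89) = 28.97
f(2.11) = -9.10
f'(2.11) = -11.83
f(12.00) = -375.53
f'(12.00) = -62.27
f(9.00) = -211.67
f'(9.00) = -46.97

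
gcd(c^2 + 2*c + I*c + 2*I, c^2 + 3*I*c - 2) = c + I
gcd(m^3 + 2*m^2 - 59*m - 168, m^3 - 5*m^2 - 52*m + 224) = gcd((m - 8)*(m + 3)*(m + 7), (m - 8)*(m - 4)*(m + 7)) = m^2 - m - 56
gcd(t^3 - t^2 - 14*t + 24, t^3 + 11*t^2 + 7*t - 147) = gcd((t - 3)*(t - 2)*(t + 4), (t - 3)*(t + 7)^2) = t - 3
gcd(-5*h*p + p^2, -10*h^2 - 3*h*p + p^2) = -5*h + p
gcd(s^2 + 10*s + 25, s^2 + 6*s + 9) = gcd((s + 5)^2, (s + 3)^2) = 1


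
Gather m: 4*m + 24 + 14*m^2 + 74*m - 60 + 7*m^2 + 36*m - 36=21*m^2 + 114*m - 72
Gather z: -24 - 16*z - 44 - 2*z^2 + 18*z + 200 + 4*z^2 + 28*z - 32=2*z^2 + 30*z + 100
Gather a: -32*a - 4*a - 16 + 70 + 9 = 63 - 36*a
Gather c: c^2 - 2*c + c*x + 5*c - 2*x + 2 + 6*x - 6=c^2 + c*(x + 3) + 4*x - 4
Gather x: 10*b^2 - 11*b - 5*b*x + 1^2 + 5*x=10*b^2 - 11*b + x*(5 - 5*b) + 1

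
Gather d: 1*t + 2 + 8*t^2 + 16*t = 8*t^2 + 17*t + 2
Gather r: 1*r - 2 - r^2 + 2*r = -r^2 + 3*r - 2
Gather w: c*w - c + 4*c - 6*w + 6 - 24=3*c + w*(c - 6) - 18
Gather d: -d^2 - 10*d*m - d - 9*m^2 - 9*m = -d^2 + d*(-10*m - 1) - 9*m^2 - 9*m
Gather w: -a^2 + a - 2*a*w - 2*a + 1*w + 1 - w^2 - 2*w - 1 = -a^2 - a - w^2 + w*(-2*a - 1)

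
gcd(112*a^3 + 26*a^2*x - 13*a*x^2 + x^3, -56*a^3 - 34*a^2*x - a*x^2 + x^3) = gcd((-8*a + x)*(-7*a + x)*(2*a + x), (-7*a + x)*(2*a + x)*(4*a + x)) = -14*a^2 - 5*a*x + x^2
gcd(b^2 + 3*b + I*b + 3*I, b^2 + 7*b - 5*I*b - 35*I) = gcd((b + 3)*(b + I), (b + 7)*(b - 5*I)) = 1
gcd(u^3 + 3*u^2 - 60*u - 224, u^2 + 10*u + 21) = u + 7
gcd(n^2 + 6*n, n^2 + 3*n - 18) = n + 6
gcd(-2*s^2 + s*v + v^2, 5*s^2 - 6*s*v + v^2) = s - v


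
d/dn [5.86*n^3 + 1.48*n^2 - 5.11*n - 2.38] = 17.58*n^2 + 2.96*n - 5.11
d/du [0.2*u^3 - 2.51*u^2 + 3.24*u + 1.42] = 0.6*u^2 - 5.02*u + 3.24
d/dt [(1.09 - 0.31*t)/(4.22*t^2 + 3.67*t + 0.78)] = (1.3082*t^2 - 9.1996*t - 4.2421)/(17.8084*t^4 + 30.9748*t^3 + 20.0521*t^2 + 5.7252*t + 0.6084)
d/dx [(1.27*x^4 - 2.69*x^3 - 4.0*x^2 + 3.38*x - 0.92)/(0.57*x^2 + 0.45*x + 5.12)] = (1.4478*x^5 + 0.1812*x^4 + 23.5886*x^3 - 45.045*x^2 - 39.9112*x + 17.7196)/(0.3249*x^4 + 0.513*x^3 + 6.0393*x^2 + 4.608*x + 26.2144)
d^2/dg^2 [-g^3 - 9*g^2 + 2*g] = -6*g - 18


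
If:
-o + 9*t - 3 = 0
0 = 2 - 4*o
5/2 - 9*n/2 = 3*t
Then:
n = 8/27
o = 1/2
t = 7/18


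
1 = 1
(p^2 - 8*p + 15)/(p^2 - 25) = (p - 3)/(p + 5)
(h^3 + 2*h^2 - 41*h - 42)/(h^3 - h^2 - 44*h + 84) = (h + 1)/(h - 2)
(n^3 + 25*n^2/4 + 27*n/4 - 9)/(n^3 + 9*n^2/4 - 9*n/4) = (n + 4)/n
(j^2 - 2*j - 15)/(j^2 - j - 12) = (j - 5)/(j - 4)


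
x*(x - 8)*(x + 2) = x^3 - 6*x^2 - 16*x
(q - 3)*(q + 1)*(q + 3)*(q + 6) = q^4 + 7*q^3 - 3*q^2 - 63*q - 54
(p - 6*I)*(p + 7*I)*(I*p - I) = I*p^3 - p^2 - I*p^2 + p + 42*I*p - 42*I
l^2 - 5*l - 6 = (l - 6)*(l + 1)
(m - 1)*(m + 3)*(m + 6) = m^3 + 8*m^2 + 9*m - 18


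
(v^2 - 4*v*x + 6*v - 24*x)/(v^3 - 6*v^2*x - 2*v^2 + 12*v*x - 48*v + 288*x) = (-v + 4*x)/(-v^2 + 6*v*x + 8*v - 48*x)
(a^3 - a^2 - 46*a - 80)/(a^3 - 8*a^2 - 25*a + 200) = (a + 2)/(a - 5)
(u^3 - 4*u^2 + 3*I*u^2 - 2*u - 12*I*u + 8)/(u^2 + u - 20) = (u^2 + 3*I*u - 2)/(u + 5)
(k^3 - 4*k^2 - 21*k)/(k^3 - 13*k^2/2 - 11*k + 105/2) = 2*k/(2*k - 5)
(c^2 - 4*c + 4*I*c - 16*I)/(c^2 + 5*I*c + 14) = (c^2 + 4*c*(-1 + I) - 16*I)/(c^2 + 5*I*c + 14)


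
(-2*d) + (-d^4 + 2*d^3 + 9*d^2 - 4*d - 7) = -d^4 + 2*d^3 + 9*d^2 - 6*d - 7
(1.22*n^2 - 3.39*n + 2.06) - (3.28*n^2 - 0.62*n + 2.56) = -2.06*n^2 - 2.77*n - 0.5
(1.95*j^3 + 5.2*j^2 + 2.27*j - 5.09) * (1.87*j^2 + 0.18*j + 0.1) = 3.6465*j^5 + 10.075*j^4 + 5.3759*j^3 - 8.5897*j^2 - 0.6892*j - 0.509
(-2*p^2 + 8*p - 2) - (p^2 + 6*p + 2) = -3*p^2 + 2*p - 4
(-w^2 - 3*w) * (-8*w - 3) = 8*w^3 + 27*w^2 + 9*w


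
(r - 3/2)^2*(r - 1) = r^3 - 4*r^2 + 21*r/4 - 9/4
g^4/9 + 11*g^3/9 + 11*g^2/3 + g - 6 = (g/3 + 1)^2*(g - 1)*(g + 6)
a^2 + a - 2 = (a - 1)*(a + 2)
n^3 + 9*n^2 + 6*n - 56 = (n - 2)*(n + 4)*(n + 7)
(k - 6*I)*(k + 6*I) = k^2 + 36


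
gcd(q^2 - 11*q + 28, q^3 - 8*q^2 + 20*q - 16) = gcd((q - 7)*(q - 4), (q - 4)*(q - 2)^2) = q - 4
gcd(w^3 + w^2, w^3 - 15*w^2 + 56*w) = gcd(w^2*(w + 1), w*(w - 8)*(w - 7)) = w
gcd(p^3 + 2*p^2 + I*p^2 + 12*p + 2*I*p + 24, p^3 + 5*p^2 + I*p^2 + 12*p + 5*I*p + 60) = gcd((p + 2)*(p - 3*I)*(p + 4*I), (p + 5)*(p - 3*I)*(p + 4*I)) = p^2 + I*p + 12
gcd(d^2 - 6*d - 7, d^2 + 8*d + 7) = d + 1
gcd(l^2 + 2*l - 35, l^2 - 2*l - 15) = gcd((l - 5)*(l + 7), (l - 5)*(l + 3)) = l - 5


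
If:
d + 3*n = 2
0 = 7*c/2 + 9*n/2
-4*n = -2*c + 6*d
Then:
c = -27/20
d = -23/20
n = 21/20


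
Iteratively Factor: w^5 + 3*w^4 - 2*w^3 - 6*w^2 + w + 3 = (w - 1)*(w^4 + 4*w^3 + 2*w^2 - 4*w - 3) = (w - 1)^2*(w^3 + 5*w^2 + 7*w + 3) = (w - 1)^2*(w + 3)*(w^2 + 2*w + 1) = (w - 1)^2*(w + 1)*(w + 3)*(w + 1)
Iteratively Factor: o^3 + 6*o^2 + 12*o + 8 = (o + 2)*(o^2 + 4*o + 4) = (o + 2)^2*(o + 2)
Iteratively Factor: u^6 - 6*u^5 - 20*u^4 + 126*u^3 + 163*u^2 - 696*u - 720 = (u - 4)*(u^5 - 2*u^4 - 28*u^3 + 14*u^2 + 219*u + 180) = (u - 4)*(u + 3)*(u^4 - 5*u^3 - 13*u^2 + 53*u + 60) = (u - 4)^2*(u + 3)*(u^3 - u^2 - 17*u - 15) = (u - 4)^2*(u + 1)*(u + 3)*(u^2 - 2*u - 15) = (u - 4)^2*(u + 1)*(u + 3)^2*(u - 5)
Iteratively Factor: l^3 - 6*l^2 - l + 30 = (l - 3)*(l^2 - 3*l - 10) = (l - 5)*(l - 3)*(l + 2)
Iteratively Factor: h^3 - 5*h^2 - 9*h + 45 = (h - 5)*(h^2 - 9) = (h - 5)*(h - 3)*(h + 3)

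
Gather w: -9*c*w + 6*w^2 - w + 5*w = 6*w^2 + w*(4 - 9*c)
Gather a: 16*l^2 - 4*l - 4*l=16*l^2 - 8*l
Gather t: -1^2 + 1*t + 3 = t + 2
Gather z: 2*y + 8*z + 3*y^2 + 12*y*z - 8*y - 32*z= 3*y^2 - 6*y + z*(12*y - 24)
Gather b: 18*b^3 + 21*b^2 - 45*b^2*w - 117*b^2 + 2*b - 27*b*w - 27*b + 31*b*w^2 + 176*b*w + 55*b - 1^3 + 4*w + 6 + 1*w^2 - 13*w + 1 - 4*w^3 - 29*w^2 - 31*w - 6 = 18*b^3 + b^2*(-45*w - 96) + b*(31*w^2 + 149*w + 30) - 4*w^3 - 28*w^2 - 40*w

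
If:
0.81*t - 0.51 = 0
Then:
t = 0.63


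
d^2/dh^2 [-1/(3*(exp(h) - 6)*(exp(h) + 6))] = 4*(-exp(2*h) - 36)*exp(2*h)/(3*(exp(6*h) - 108*exp(4*h) + 3888*exp(2*h) - 46656))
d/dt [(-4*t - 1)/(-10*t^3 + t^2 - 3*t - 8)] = (40*t^3 - 4*t^2 + 12*t - (4*t + 1)*(30*t^2 - 2*t + 3) + 32)/(10*t^3 - t^2 + 3*t + 8)^2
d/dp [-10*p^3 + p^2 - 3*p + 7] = -30*p^2 + 2*p - 3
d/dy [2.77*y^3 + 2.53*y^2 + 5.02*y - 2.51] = 8.31*y^2 + 5.06*y + 5.02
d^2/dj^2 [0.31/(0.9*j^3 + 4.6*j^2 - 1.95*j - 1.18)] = (-(1.674*j + 2.852)*(0.9*j^3 + 4.6*j^2 - 1.95*j - 1.18) + 0.31*(2.7*j^2 + 9.2*j - 1.95)*(5.4*j^2 + 18.4*j - 3.9))/(0.9*j^3 + 4.6*j^2 - 1.95*j - 1.18)^3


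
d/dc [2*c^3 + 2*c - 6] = 6*c^2 + 2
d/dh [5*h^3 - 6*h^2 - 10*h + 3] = 15*h^2 - 12*h - 10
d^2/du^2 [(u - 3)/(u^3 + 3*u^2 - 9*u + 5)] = 6*(u^3 - u^2 - 21*u - 51)/(u^7 + 11*u^6 + 21*u^5 - 89*u^4 - 109*u^3 + 465*u^2 - 425*u + 125)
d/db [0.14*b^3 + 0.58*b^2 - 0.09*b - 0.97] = 0.42*b^2 + 1.16*b - 0.09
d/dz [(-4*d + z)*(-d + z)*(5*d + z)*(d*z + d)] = d*(20*d^3 - 42*d^2*z - 21*d^2 + 4*z^3 + 3*z^2)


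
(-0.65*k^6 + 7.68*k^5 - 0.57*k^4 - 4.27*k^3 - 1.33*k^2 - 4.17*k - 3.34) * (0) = 0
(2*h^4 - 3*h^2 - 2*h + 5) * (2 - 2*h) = -4*h^5 + 4*h^4 + 6*h^3 - 2*h^2 - 14*h + 10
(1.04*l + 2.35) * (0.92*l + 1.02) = 0.9568*l^2 + 3.2228*l + 2.397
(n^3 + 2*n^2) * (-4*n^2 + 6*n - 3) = -4*n^5 - 2*n^4 + 9*n^3 - 6*n^2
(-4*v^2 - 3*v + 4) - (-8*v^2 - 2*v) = 4*v^2 - v + 4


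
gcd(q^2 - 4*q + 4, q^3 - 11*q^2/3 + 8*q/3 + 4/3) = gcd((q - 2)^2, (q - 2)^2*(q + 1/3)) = q^2 - 4*q + 4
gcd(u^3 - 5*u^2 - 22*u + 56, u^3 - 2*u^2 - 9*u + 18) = u - 2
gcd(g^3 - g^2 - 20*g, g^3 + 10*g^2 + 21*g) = g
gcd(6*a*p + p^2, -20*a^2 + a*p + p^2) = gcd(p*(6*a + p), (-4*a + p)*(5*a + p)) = 1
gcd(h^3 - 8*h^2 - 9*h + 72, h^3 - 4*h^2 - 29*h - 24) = h^2 - 5*h - 24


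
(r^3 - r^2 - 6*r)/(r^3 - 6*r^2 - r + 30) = r/(r - 5)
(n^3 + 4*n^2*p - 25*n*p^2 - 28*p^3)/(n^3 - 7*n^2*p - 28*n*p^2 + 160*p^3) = (-n^2 - 8*n*p - 7*p^2)/(-n^2 + 3*n*p + 40*p^2)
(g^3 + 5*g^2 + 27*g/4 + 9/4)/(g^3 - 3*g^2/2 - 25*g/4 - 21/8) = 2*(g + 3)/(2*g - 7)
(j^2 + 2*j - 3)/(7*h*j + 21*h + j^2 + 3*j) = (j - 1)/(7*h + j)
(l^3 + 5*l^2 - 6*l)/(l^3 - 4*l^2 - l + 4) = l*(l + 6)/(l^2 - 3*l - 4)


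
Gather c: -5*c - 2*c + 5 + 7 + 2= 14 - 7*c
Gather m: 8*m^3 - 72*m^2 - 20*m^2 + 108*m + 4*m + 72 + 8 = 8*m^3 - 92*m^2 + 112*m + 80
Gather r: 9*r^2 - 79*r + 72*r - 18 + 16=9*r^2 - 7*r - 2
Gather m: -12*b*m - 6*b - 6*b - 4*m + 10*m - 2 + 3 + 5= -12*b + m*(6 - 12*b) + 6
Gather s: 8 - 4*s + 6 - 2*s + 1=15 - 6*s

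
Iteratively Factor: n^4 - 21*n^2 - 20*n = (n)*(n^3 - 21*n - 20) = n*(n - 5)*(n^2 + 5*n + 4) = n*(n - 5)*(n + 4)*(n + 1)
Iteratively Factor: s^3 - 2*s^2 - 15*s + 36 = (s - 3)*(s^2 + s - 12) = (s - 3)*(s + 4)*(s - 3)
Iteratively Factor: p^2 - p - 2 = (p + 1)*(p - 2)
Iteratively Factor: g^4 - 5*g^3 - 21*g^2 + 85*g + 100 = (g + 4)*(g^3 - 9*g^2 + 15*g + 25) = (g - 5)*(g + 4)*(g^2 - 4*g - 5) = (g - 5)*(g + 1)*(g + 4)*(g - 5)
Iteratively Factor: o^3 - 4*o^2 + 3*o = (o - 1)*(o^2 - 3*o) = o*(o - 1)*(o - 3)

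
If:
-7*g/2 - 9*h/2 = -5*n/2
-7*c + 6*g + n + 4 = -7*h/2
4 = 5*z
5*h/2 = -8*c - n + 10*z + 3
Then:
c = 509/227 - 244*n/227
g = 810/227 - 725*n/227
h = 690*n/227 - 630/227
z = 4/5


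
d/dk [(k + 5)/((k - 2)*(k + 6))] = (-k^2 - 10*k - 32)/(k^4 + 8*k^3 - 8*k^2 - 96*k + 144)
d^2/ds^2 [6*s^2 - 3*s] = 12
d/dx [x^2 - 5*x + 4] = 2*x - 5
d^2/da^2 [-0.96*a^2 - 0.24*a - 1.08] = -1.92000000000000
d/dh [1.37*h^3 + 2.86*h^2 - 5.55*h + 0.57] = 4.11*h^2 + 5.72*h - 5.55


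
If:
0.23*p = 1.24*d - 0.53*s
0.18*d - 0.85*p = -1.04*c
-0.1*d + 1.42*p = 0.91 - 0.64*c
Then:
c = 0.37528508871961 - 0.0368245026423652*s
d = 0.436195515472987*s + 0.0886511882497833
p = 0.0473149529847974*s + 0.477945536651006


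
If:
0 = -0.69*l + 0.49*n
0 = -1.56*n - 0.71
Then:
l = -0.32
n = -0.46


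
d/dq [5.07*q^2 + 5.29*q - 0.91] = 10.14*q + 5.29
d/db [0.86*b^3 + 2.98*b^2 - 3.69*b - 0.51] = 2.58*b^2 + 5.96*b - 3.69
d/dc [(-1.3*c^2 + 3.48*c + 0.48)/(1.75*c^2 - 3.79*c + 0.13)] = (-1.163*c^2 - 2.018*c + 2.2716)/(3.0625*c^4 - 13.265*c^3 + 14.8191*c^2 - 0.9854*c + 0.0169)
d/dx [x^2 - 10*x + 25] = 2*x - 10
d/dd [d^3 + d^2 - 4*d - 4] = 3*d^2 + 2*d - 4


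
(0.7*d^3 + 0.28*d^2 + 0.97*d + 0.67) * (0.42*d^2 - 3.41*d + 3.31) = 0.294*d^5 - 2.2694*d^4 + 1.7696*d^3 - 2.0995*d^2 + 0.926*d + 2.2177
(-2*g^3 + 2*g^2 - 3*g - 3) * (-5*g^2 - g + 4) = 10*g^5 - 8*g^4 + 5*g^3 + 26*g^2 - 9*g - 12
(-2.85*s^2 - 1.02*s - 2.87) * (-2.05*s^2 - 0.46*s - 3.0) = 5.8425*s^4 + 3.402*s^3 + 14.9027*s^2 + 4.3802*s + 8.61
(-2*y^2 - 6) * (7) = -14*y^2 - 42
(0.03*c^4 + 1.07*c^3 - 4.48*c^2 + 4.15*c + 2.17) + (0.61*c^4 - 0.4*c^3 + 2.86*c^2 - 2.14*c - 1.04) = 0.64*c^4 + 0.67*c^3 - 1.62*c^2 + 2.01*c + 1.13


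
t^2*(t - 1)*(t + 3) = t^4 + 2*t^3 - 3*t^2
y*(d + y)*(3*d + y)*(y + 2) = 3*d^2*y^2 + 6*d^2*y + 4*d*y^3 + 8*d*y^2 + y^4 + 2*y^3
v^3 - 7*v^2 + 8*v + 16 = (v - 4)^2*(v + 1)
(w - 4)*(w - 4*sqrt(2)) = w^2 - 4*sqrt(2)*w - 4*w + 16*sqrt(2)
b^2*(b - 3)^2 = b^4 - 6*b^3 + 9*b^2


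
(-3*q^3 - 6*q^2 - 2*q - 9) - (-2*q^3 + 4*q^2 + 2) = -q^3 - 10*q^2 - 2*q - 11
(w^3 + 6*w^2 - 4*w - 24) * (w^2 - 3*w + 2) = w^5 + 3*w^4 - 20*w^3 + 64*w - 48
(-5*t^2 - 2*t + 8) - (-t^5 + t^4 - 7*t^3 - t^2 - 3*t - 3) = t^5 - t^4 + 7*t^3 - 4*t^2 + t + 11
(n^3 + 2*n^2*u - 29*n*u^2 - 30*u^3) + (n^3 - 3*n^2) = 2*n^3 + 2*n^2*u - 3*n^2 - 29*n*u^2 - 30*u^3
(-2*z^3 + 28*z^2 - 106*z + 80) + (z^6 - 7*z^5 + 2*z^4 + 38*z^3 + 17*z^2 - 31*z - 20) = z^6 - 7*z^5 + 2*z^4 + 36*z^3 + 45*z^2 - 137*z + 60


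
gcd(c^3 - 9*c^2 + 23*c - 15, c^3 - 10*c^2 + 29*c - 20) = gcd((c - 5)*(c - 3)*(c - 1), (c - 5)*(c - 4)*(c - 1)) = c^2 - 6*c + 5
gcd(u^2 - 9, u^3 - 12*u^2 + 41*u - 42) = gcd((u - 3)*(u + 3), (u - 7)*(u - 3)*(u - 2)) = u - 3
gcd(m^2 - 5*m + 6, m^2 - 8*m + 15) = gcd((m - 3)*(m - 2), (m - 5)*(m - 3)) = m - 3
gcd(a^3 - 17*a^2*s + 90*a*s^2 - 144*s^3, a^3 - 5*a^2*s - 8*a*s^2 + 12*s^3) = -a + 6*s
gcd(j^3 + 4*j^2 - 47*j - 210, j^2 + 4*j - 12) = j + 6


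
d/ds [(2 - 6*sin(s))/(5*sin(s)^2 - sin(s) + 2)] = 2*(15*sin(s)^2 - 10*sin(s) - 5)*cos(s)/(5*sin(s)^2 - sin(s) + 2)^2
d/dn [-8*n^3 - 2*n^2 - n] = -24*n^2 - 4*n - 1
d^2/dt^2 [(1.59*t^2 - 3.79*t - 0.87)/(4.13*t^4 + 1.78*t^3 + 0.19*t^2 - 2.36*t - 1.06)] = (162.722826*t^8 - 705.615456*t^7 - 734.99879*t^6 - 95.7960900000002*t^5 - 67.5669180000001*t^4 - 291.315742*t^3 - 107.854806*t^2 - 12.088284*t + 12.493636)/(70.444997*t^12 + 91.083846*t^11 + 48.978909*t^10 - 106.742504*t^9 - 156.083499*t^8 - 80.105754*t^7 + 49.159087*t^6 + 89.324772*t^5 + 43.698366*t^4 - 4.292408*t^3 - 17.070876*t^2 - 7.955088*t - 1.191016)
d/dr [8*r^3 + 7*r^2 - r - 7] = 24*r^2 + 14*r - 1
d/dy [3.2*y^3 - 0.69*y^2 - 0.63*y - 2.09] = 9.6*y^2 - 1.38*y - 0.63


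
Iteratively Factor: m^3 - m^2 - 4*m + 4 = (m + 2)*(m^2 - 3*m + 2) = (m - 2)*(m + 2)*(m - 1)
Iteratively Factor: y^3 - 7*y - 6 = (y + 1)*(y^2 - y - 6) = (y - 3)*(y + 1)*(y + 2)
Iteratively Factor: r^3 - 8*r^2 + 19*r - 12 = (r - 4)*(r^2 - 4*r + 3) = (r - 4)*(r - 1)*(r - 3)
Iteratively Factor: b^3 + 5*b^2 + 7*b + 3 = (b + 1)*(b^2 + 4*b + 3) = (b + 1)^2*(b + 3)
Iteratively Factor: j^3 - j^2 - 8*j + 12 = (j + 3)*(j^2 - 4*j + 4) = (j - 2)*(j + 3)*(j - 2)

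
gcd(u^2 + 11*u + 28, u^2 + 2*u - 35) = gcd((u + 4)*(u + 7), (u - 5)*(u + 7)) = u + 7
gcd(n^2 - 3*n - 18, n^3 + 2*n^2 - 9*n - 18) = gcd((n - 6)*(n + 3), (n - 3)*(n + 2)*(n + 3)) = n + 3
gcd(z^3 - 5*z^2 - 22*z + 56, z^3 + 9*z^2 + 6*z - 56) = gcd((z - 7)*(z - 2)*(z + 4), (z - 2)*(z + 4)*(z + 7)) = z^2 + 2*z - 8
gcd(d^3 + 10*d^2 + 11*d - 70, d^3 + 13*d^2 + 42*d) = d + 7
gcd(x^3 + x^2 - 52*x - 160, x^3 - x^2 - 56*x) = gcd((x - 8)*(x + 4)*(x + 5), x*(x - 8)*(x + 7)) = x - 8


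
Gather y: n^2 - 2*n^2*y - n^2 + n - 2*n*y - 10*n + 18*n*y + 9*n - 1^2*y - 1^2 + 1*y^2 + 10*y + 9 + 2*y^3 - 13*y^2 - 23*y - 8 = 2*y^3 - 12*y^2 + y*(-2*n^2 + 16*n - 14)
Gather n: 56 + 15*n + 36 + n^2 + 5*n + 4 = n^2 + 20*n + 96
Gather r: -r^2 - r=-r^2 - r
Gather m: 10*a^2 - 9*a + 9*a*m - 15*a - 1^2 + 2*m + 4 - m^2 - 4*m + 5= 10*a^2 - 24*a - m^2 + m*(9*a - 2) + 8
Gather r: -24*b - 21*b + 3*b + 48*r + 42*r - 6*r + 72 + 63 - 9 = -42*b + 84*r + 126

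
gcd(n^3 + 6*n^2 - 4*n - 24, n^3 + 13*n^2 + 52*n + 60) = n^2 + 8*n + 12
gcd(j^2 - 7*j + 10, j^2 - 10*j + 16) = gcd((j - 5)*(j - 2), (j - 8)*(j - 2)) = j - 2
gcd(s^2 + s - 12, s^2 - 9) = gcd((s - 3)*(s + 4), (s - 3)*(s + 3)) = s - 3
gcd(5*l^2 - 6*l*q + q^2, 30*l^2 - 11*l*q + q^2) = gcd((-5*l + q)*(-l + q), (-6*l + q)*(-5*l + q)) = -5*l + q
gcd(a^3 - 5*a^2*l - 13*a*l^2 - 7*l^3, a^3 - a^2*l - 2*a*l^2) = a + l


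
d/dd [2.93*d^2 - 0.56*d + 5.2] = 5.86*d - 0.56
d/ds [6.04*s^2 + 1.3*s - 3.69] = 12.08*s + 1.3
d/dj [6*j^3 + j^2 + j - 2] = 18*j^2 + 2*j + 1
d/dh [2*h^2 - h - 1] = 4*h - 1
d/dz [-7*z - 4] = -7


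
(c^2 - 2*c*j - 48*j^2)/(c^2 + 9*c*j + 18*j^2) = (c - 8*j)/(c + 3*j)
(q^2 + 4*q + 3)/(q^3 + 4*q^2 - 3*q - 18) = (q + 1)/(q^2 + q - 6)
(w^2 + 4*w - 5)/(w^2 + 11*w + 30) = (w - 1)/(w + 6)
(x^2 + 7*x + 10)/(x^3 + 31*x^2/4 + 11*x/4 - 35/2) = 4*(x + 5)/(4*x^2 + 23*x - 35)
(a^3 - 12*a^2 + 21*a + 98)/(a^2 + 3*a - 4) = (a^3 - 12*a^2 + 21*a + 98)/(a^2 + 3*a - 4)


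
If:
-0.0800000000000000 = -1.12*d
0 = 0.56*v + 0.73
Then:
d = 0.07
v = -1.30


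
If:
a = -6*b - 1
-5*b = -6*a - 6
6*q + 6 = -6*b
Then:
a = -1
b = 0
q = -1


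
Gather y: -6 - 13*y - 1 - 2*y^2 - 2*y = -2*y^2 - 15*y - 7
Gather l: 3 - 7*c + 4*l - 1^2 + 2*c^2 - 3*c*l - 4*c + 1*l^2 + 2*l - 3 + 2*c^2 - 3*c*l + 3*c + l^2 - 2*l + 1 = 4*c^2 - 8*c + 2*l^2 + l*(4 - 6*c)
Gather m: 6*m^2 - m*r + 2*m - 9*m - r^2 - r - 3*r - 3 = 6*m^2 + m*(-r - 7) - r^2 - 4*r - 3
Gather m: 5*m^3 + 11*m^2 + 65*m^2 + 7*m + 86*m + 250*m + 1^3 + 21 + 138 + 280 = 5*m^3 + 76*m^2 + 343*m + 440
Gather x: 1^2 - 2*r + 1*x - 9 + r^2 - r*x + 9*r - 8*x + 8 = r^2 + 7*r + x*(-r - 7)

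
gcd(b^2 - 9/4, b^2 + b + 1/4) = 1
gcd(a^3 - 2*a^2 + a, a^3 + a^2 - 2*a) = a^2 - a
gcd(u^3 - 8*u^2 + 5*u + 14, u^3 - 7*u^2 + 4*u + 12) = u^2 - u - 2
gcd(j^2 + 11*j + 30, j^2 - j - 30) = j + 5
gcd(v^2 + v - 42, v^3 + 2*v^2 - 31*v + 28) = v + 7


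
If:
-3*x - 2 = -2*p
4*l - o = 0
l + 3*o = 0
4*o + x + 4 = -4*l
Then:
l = 0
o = 0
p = -5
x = -4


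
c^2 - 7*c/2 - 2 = (c - 4)*(c + 1/2)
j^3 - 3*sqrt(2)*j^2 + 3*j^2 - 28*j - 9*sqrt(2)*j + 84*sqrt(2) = (j - 4)*(j + 7)*(j - 3*sqrt(2))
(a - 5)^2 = a^2 - 10*a + 25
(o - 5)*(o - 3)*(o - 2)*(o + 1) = o^4 - 9*o^3 + 21*o^2 + o - 30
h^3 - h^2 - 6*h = h*(h - 3)*(h + 2)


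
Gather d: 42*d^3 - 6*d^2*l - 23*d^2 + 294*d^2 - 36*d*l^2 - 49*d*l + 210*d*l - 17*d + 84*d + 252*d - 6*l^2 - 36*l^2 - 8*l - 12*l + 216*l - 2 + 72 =42*d^3 + d^2*(271 - 6*l) + d*(-36*l^2 + 161*l + 319) - 42*l^2 + 196*l + 70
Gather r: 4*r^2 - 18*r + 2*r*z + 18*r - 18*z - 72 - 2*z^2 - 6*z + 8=4*r^2 + 2*r*z - 2*z^2 - 24*z - 64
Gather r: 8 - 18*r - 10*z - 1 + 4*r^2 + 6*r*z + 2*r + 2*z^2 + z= 4*r^2 + r*(6*z - 16) + 2*z^2 - 9*z + 7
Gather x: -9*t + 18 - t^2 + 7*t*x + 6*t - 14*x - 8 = -t^2 - 3*t + x*(7*t - 14) + 10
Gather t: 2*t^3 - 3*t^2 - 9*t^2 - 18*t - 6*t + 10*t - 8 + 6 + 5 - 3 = 2*t^3 - 12*t^2 - 14*t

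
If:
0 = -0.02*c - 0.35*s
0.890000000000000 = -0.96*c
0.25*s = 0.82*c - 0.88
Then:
No Solution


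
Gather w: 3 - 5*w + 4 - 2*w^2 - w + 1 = -2*w^2 - 6*w + 8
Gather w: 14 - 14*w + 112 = 126 - 14*w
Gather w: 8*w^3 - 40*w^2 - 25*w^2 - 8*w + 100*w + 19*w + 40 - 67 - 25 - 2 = 8*w^3 - 65*w^2 + 111*w - 54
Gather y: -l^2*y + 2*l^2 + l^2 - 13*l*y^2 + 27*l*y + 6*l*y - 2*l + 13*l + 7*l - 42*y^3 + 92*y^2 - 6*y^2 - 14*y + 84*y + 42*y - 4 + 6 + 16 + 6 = 3*l^2 + 18*l - 42*y^3 + y^2*(86 - 13*l) + y*(-l^2 + 33*l + 112) + 24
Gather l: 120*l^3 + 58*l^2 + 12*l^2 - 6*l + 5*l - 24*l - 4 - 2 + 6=120*l^3 + 70*l^2 - 25*l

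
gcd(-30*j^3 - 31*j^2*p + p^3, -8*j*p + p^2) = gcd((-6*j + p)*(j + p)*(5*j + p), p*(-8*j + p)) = 1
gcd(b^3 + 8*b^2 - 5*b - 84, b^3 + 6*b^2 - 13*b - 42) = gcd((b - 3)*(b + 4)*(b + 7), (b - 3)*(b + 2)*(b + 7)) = b^2 + 4*b - 21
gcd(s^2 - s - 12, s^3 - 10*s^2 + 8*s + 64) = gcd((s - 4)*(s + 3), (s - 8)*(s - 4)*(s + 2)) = s - 4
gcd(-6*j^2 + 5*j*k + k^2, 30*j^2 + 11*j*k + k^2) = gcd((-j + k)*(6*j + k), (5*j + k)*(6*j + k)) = 6*j + k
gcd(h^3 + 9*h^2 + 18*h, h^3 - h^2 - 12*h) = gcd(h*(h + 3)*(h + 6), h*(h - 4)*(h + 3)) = h^2 + 3*h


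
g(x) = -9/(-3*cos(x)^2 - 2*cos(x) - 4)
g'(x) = -9*(-6*sin(x)*cos(x) - 2*sin(x))/(-3*cos(x)^2 - 2*cos(x) - 4)^2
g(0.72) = 1.25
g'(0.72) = 0.75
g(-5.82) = 1.10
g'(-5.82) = 0.44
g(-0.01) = 1.00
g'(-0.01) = -0.01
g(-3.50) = 1.89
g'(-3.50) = -0.50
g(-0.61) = 1.18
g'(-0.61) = -0.61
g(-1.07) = 1.59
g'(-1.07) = -1.21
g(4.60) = 2.36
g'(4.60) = -0.82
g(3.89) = 2.17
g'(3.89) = 0.85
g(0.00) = 1.00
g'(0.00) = 0.00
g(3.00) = 1.81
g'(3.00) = -0.20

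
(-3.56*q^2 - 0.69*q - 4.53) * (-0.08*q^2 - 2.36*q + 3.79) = 0.2848*q^4 + 8.4568*q^3 - 11.5016*q^2 + 8.0757*q - 17.1687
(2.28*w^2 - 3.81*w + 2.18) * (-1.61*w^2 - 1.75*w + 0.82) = -3.6708*w^4 + 2.1441*w^3 + 5.0273*w^2 - 6.9392*w + 1.7876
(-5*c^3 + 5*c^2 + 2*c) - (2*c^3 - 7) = -7*c^3 + 5*c^2 + 2*c + 7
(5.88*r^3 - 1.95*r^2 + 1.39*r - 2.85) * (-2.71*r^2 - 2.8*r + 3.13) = -15.9348*r^5 - 11.1795*r^4 + 20.0975*r^3 - 2.272*r^2 + 12.3307*r - 8.9205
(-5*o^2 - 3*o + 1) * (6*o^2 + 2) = -30*o^4 - 18*o^3 - 4*o^2 - 6*o + 2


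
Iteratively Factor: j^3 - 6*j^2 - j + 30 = (j - 5)*(j^2 - j - 6) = (j - 5)*(j - 3)*(j + 2)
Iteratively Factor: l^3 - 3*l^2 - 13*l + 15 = (l - 1)*(l^2 - 2*l - 15) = (l - 1)*(l + 3)*(l - 5)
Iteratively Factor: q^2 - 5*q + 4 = (q - 1)*(q - 4)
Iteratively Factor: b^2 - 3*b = (b - 3)*(b)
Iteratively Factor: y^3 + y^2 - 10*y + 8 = (y + 4)*(y^2 - 3*y + 2) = (y - 2)*(y + 4)*(y - 1)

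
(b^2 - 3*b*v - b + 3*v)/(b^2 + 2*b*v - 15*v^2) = (b - 1)/(b + 5*v)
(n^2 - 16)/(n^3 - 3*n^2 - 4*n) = (n + 4)/(n*(n + 1))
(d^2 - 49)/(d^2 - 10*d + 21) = (d + 7)/(d - 3)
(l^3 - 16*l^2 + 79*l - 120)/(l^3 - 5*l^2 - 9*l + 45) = (l - 8)/(l + 3)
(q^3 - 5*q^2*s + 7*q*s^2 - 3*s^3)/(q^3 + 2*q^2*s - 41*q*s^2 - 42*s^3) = (q^3 - 5*q^2*s + 7*q*s^2 - 3*s^3)/(q^3 + 2*q^2*s - 41*q*s^2 - 42*s^3)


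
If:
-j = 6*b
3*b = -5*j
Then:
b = 0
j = 0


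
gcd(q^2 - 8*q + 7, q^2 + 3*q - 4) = q - 1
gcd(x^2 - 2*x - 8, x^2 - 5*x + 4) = x - 4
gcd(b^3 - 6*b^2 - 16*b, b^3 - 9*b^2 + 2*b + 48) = b^2 - 6*b - 16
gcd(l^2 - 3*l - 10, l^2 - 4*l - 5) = l - 5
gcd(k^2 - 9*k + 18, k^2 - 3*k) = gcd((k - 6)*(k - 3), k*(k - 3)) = k - 3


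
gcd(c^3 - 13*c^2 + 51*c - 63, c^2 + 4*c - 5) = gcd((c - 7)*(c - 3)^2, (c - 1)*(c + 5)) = 1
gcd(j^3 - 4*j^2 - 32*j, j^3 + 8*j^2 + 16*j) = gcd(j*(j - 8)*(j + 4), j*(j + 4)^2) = j^2 + 4*j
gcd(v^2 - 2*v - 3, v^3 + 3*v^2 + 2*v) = v + 1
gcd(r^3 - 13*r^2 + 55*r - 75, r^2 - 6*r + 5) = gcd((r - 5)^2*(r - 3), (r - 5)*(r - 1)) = r - 5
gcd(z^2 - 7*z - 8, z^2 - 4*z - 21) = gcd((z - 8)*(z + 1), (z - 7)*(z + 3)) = 1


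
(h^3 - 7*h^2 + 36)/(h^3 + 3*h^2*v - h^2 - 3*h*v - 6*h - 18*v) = (h - 6)/(h + 3*v)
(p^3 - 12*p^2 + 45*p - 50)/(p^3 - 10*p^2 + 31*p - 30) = (p - 5)/(p - 3)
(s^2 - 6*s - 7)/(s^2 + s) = (s - 7)/s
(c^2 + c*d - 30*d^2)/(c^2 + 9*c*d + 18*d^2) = (c - 5*d)/(c + 3*d)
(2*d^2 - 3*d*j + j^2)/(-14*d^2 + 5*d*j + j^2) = (-d + j)/(7*d + j)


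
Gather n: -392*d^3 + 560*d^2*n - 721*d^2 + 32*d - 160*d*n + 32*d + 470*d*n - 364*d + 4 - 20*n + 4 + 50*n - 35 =-392*d^3 - 721*d^2 - 300*d + n*(560*d^2 + 310*d + 30) - 27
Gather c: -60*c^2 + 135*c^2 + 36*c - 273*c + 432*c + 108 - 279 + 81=75*c^2 + 195*c - 90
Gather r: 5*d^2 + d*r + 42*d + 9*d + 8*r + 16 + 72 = 5*d^2 + 51*d + r*(d + 8) + 88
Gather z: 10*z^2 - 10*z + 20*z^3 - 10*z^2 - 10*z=20*z^3 - 20*z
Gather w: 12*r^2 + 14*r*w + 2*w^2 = 12*r^2 + 14*r*w + 2*w^2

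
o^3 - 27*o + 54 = (o - 3)^2*(o + 6)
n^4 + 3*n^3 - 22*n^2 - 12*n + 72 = (n - 3)*(n - 2)*(n + 2)*(n + 6)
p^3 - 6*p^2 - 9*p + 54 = (p - 6)*(p - 3)*(p + 3)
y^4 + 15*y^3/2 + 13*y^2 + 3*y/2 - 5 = (y - 1/2)*(y + 1)*(y + 2)*(y + 5)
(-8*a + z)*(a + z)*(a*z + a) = -8*a^3*z - 8*a^3 - 7*a^2*z^2 - 7*a^2*z + a*z^3 + a*z^2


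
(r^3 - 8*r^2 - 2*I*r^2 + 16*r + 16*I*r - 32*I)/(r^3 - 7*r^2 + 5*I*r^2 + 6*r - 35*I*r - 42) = (r^3 - 2*r^2*(4 + I) + 16*r*(1 + I) - 32*I)/(r^3 + r^2*(-7 + 5*I) + r*(6 - 35*I) - 42)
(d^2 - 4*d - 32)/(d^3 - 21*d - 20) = (d - 8)/(d^2 - 4*d - 5)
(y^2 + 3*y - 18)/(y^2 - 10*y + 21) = (y + 6)/(y - 7)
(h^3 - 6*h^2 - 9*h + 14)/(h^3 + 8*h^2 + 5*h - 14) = (h - 7)/(h + 7)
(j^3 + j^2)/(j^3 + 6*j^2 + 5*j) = j/(j + 5)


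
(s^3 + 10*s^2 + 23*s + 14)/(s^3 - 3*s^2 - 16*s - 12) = (s + 7)/(s - 6)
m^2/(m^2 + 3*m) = m/(m + 3)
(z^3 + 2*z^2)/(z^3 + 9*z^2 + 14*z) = z/(z + 7)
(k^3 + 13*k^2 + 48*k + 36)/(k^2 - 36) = (k^2 + 7*k + 6)/(k - 6)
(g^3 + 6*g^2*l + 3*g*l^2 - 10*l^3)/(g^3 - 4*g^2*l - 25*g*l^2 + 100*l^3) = (g^2 + g*l - 2*l^2)/(g^2 - 9*g*l + 20*l^2)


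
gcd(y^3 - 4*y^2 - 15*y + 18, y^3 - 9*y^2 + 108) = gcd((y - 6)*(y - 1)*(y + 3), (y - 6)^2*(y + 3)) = y^2 - 3*y - 18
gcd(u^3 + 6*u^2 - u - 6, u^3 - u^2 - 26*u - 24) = u + 1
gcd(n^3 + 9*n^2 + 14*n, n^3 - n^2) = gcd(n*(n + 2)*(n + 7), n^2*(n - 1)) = n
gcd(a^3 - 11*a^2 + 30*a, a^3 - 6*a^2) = a^2 - 6*a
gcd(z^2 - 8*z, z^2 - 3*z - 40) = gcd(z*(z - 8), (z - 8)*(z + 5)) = z - 8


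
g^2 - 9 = (g - 3)*(g + 3)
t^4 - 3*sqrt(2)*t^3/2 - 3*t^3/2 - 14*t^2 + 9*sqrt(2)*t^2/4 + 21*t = t*(t - 3/2)*(t - 7*sqrt(2)/2)*(t + 2*sqrt(2))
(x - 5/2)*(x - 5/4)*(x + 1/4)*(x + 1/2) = x^4 - 3*x^3 + 7*x^2/16 + 15*x/8 + 25/64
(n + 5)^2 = n^2 + 10*n + 25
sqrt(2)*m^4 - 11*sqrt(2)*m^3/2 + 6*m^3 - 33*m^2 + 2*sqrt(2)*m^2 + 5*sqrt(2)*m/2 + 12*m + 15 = (m - 5)*(m - 1)*(m + 3*sqrt(2))*(sqrt(2)*m + sqrt(2)/2)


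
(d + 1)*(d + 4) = d^2 + 5*d + 4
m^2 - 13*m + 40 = (m - 8)*(m - 5)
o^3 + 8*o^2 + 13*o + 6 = (o + 1)^2*(o + 6)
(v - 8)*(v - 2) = v^2 - 10*v + 16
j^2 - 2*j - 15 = (j - 5)*(j + 3)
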